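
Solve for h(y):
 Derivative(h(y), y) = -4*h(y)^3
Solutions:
 h(y) = -sqrt(2)*sqrt(-1/(C1 - 4*y))/2
 h(y) = sqrt(2)*sqrt(-1/(C1 - 4*y))/2


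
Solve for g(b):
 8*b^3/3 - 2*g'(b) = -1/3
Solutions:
 g(b) = C1 + b^4/3 + b/6


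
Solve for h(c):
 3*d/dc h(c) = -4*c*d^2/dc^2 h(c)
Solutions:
 h(c) = C1 + C2*c^(1/4)


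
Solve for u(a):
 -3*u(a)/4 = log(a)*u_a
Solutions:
 u(a) = C1*exp(-3*li(a)/4)


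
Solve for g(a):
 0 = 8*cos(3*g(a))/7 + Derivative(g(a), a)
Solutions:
 8*a/7 - log(sin(3*g(a)) - 1)/6 + log(sin(3*g(a)) + 1)/6 = C1


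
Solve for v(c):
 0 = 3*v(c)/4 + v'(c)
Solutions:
 v(c) = C1*exp(-3*c/4)


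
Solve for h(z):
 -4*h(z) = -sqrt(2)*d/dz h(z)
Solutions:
 h(z) = C1*exp(2*sqrt(2)*z)


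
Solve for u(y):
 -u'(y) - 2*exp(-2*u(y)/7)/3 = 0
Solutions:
 u(y) = 7*log(-sqrt(C1 - 2*y)) - 7*log(21) + 7*log(42)/2
 u(y) = 7*log(C1 - 2*y)/2 - 7*log(21) + 7*log(42)/2


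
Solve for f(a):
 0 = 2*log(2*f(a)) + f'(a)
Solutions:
 Integral(1/(log(_y) + log(2)), (_y, f(a)))/2 = C1 - a


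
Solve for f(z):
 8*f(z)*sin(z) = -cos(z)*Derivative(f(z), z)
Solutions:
 f(z) = C1*cos(z)^8


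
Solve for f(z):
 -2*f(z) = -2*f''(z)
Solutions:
 f(z) = C1*exp(-z) + C2*exp(z)


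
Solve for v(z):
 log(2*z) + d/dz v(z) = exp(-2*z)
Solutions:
 v(z) = C1 - z*log(z) + z*(1 - log(2)) - exp(-2*z)/2


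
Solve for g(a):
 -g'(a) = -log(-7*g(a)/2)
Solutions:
 -Integral(1/(log(-_y) - log(2) + log(7)), (_y, g(a))) = C1 - a


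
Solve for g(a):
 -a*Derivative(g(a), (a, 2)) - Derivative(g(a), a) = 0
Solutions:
 g(a) = C1 + C2*log(a)


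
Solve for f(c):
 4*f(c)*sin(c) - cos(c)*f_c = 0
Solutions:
 f(c) = C1/cos(c)^4


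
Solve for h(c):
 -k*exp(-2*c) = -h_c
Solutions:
 h(c) = C1 - k*exp(-2*c)/2


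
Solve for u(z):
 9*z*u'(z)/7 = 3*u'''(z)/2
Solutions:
 u(z) = C1 + Integral(C2*airyai(6^(1/3)*7^(2/3)*z/7) + C3*airybi(6^(1/3)*7^(2/3)*z/7), z)


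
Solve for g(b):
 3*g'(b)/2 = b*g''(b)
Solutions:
 g(b) = C1 + C2*b^(5/2)


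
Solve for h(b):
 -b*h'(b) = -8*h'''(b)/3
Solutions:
 h(b) = C1 + Integral(C2*airyai(3^(1/3)*b/2) + C3*airybi(3^(1/3)*b/2), b)


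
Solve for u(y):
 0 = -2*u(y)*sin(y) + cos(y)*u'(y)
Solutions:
 u(y) = C1/cos(y)^2


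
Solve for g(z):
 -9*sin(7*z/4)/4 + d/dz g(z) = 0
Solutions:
 g(z) = C1 - 9*cos(7*z/4)/7


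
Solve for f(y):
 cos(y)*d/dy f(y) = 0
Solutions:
 f(y) = C1


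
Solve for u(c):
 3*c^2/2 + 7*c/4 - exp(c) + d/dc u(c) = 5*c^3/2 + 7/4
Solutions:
 u(c) = C1 + 5*c^4/8 - c^3/2 - 7*c^2/8 + 7*c/4 + exp(c)


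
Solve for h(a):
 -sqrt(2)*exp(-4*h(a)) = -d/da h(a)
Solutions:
 h(a) = log(-I*(C1 + 4*sqrt(2)*a)^(1/4))
 h(a) = log(I*(C1 + 4*sqrt(2)*a)^(1/4))
 h(a) = log(-(C1 + 4*sqrt(2)*a)^(1/4))
 h(a) = log(C1 + 4*sqrt(2)*a)/4


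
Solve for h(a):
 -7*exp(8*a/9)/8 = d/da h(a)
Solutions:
 h(a) = C1 - 63*exp(8*a/9)/64


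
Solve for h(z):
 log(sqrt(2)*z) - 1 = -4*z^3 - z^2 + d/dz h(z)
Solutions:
 h(z) = C1 + z^4 + z^3/3 + z*log(z) - 2*z + z*log(2)/2


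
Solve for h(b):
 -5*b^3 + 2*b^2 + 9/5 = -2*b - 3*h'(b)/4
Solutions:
 h(b) = C1 + 5*b^4/3 - 8*b^3/9 - 4*b^2/3 - 12*b/5


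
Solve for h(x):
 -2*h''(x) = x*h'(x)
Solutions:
 h(x) = C1 + C2*erf(x/2)


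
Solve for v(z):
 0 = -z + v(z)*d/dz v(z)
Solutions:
 v(z) = -sqrt(C1 + z^2)
 v(z) = sqrt(C1 + z^2)


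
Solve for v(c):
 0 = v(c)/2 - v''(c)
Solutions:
 v(c) = C1*exp(-sqrt(2)*c/2) + C2*exp(sqrt(2)*c/2)


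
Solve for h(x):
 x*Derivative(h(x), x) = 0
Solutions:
 h(x) = C1


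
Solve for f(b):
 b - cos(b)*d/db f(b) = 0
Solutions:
 f(b) = C1 + Integral(b/cos(b), b)


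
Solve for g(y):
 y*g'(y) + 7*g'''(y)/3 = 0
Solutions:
 g(y) = C1 + Integral(C2*airyai(-3^(1/3)*7^(2/3)*y/7) + C3*airybi(-3^(1/3)*7^(2/3)*y/7), y)


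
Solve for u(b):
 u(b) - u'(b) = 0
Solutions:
 u(b) = C1*exp(b)


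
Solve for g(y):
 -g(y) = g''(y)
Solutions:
 g(y) = C1*sin(y) + C2*cos(y)


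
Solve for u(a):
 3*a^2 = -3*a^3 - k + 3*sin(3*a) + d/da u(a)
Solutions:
 u(a) = C1 + 3*a^4/4 + a^3 + a*k + cos(3*a)


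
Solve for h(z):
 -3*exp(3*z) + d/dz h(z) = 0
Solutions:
 h(z) = C1 + exp(3*z)


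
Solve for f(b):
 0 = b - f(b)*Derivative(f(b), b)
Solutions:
 f(b) = -sqrt(C1 + b^2)
 f(b) = sqrt(C1 + b^2)


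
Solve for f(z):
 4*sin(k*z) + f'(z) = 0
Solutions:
 f(z) = C1 + 4*cos(k*z)/k


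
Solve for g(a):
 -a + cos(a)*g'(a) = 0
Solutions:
 g(a) = C1 + Integral(a/cos(a), a)


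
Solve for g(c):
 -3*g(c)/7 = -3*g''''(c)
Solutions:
 g(c) = C1*exp(-7^(3/4)*c/7) + C2*exp(7^(3/4)*c/7) + C3*sin(7^(3/4)*c/7) + C4*cos(7^(3/4)*c/7)


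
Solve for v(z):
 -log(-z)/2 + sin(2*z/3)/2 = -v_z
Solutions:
 v(z) = C1 + z*log(-z)/2 - z/2 + 3*cos(2*z/3)/4


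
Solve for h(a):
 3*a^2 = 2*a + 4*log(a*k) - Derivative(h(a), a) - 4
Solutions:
 h(a) = C1 - a^3 + a^2 + 4*a*log(a*k) - 8*a


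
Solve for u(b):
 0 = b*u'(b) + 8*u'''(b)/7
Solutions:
 u(b) = C1 + Integral(C2*airyai(-7^(1/3)*b/2) + C3*airybi(-7^(1/3)*b/2), b)


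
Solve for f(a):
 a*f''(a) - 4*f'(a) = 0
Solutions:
 f(a) = C1 + C2*a^5


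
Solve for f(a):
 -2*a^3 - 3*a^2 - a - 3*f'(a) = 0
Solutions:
 f(a) = C1 - a^4/6 - a^3/3 - a^2/6


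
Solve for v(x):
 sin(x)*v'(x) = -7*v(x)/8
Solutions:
 v(x) = C1*(cos(x) + 1)^(7/16)/(cos(x) - 1)^(7/16)


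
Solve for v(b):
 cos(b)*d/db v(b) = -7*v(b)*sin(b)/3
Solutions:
 v(b) = C1*cos(b)^(7/3)


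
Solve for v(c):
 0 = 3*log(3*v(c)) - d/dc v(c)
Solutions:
 -Integral(1/(log(_y) + log(3)), (_y, v(c)))/3 = C1 - c


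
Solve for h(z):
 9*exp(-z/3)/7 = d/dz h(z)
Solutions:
 h(z) = C1 - 27*exp(-z/3)/7


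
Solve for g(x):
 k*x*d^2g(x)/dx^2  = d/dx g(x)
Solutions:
 g(x) = C1 + x^(((re(k) + 1)*re(k) + im(k)^2)/(re(k)^2 + im(k)^2))*(C2*sin(log(x)*Abs(im(k))/(re(k)^2 + im(k)^2)) + C3*cos(log(x)*im(k)/(re(k)^2 + im(k)^2)))


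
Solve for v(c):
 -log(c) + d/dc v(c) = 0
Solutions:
 v(c) = C1 + c*log(c) - c


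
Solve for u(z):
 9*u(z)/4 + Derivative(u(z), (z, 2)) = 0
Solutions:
 u(z) = C1*sin(3*z/2) + C2*cos(3*z/2)


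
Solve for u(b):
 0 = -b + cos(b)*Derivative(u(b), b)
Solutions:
 u(b) = C1 + Integral(b/cos(b), b)


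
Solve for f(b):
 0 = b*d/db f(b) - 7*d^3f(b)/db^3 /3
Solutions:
 f(b) = C1 + Integral(C2*airyai(3^(1/3)*7^(2/3)*b/7) + C3*airybi(3^(1/3)*7^(2/3)*b/7), b)


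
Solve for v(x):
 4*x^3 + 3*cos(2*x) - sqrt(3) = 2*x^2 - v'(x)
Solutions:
 v(x) = C1 - x^4 + 2*x^3/3 + sqrt(3)*x - 3*sin(2*x)/2


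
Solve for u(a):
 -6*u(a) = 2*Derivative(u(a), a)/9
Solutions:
 u(a) = C1*exp(-27*a)


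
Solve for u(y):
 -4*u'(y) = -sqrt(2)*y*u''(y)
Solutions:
 u(y) = C1 + C2*y^(1 + 2*sqrt(2))


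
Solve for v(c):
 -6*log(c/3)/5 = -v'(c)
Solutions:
 v(c) = C1 + 6*c*log(c)/5 - 6*c*log(3)/5 - 6*c/5


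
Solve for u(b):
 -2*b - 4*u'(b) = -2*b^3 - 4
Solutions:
 u(b) = C1 + b^4/8 - b^2/4 + b


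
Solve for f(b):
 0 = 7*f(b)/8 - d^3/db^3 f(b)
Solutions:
 f(b) = C3*exp(7^(1/3)*b/2) + (C1*sin(sqrt(3)*7^(1/3)*b/4) + C2*cos(sqrt(3)*7^(1/3)*b/4))*exp(-7^(1/3)*b/4)


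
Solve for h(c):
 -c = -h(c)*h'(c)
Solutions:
 h(c) = -sqrt(C1 + c^2)
 h(c) = sqrt(C1 + c^2)


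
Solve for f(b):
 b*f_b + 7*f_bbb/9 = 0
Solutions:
 f(b) = C1 + Integral(C2*airyai(-21^(2/3)*b/7) + C3*airybi(-21^(2/3)*b/7), b)


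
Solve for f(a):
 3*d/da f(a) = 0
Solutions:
 f(a) = C1


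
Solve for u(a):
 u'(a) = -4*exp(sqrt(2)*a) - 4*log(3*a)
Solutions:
 u(a) = C1 - 4*a*log(a) + 4*a*(1 - log(3)) - 2*sqrt(2)*exp(sqrt(2)*a)


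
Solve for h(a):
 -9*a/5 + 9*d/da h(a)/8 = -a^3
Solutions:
 h(a) = C1 - 2*a^4/9 + 4*a^2/5


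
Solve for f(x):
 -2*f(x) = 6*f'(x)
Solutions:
 f(x) = C1*exp(-x/3)


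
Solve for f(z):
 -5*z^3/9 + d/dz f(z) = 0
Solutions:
 f(z) = C1 + 5*z^4/36


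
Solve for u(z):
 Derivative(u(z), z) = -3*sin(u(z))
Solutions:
 u(z) = -acos((-C1 - exp(6*z))/(C1 - exp(6*z))) + 2*pi
 u(z) = acos((-C1 - exp(6*z))/(C1 - exp(6*z)))


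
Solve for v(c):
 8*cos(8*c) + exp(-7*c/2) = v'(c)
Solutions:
 v(c) = C1 + sin(8*c) - 2*exp(-7*c/2)/7


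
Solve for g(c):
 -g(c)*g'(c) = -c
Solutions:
 g(c) = -sqrt(C1 + c^2)
 g(c) = sqrt(C1 + c^2)


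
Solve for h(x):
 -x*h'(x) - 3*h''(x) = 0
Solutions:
 h(x) = C1 + C2*erf(sqrt(6)*x/6)


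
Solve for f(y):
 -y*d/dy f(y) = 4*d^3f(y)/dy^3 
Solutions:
 f(y) = C1 + Integral(C2*airyai(-2^(1/3)*y/2) + C3*airybi(-2^(1/3)*y/2), y)


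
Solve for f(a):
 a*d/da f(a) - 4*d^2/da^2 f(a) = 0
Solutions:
 f(a) = C1 + C2*erfi(sqrt(2)*a/4)


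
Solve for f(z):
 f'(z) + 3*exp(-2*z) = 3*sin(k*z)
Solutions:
 f(z) = C1 + 3*exp(-2*z)/2 - 3*cos(k*z)/k


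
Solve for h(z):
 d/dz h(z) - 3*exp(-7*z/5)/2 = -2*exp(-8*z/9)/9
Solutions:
 h(z) = C1 - 15*exp(-7*z/5)/14 + exp(-8*z/9)/4


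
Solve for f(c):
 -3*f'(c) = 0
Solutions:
 f(c) = C1


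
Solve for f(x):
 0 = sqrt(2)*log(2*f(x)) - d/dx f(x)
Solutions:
 -sqrt(2)*Integral(1/(log(_y) + log(2)), (_y, f(x)))/2 = C1 - x


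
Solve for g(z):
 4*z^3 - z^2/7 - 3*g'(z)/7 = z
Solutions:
 g(z) = C1 + 7*z^4/3 - z^3/9 - 7*z^2/6


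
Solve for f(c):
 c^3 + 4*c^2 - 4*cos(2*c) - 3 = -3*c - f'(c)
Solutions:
 f(c) = C1 - c^4/4 - 4*c^3/3 - 3*c^2/2 + 3*c + 2*sin(2*c)


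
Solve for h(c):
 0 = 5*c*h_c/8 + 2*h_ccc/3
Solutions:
 h(c) = C1 + Integral(C2*airyai(-15^(1/3)*2^(2/3)*c/4) + C3*airybi(-15^(1/3)*2^(2/3)*c/4), c)


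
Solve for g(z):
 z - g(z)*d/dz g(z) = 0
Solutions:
 g(z) = -sqrt(C1 + z^2)
 g(z) = sqrt(C1 + z^2)


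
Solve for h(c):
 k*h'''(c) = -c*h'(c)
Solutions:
 h(c) = C1 + Integral(C2*airyai(c*(-1/k)^(1/3)) + C3*airybi(c*(-1/k)^(1/3)), c)


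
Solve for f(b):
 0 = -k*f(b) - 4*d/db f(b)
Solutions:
 f(b) = C1*exp(-b*k/4)


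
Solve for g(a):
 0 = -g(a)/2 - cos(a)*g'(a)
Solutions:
 g(a) = C1*(sin(a) - 1)^(1/4)/(sin(a) + 1)^(1/4)


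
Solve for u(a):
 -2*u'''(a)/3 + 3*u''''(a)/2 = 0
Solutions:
 u(a) = C1 + C2*a + C3*a^2 + C4*exp(4*a/9)


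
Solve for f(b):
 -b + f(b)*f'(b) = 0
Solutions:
 f(b) = -sqrt(C1 + b^2)
 f(b) = sqrt(C1 + b^2)


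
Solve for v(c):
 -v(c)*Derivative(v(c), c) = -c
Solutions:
 v(c) = -sqrt(C1 + c^2)
 v(c) = sqrt(C1 + c^2)


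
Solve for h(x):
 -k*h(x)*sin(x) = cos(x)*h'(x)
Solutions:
 h(x) = C1*exp(k*log(cos(x)))


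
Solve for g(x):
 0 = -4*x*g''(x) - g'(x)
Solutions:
 g(x) = C1 + C2*x^(3/4)


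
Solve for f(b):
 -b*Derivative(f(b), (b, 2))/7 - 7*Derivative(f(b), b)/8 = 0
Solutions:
 f(b) = C1 + C2/b^(41/8)


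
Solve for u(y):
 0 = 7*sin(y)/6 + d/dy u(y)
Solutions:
 u(y) = C1 + 7*cos(y)/6


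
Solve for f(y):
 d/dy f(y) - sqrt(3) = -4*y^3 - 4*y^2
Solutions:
 f(y) = C1 - y^4 - 4*y^3/3 + sqrt(3)*y


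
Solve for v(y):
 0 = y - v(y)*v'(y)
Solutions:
 v(y) = -sqrt(C1 + y^2)
 v(y) = sqrt(C1 + y^2)


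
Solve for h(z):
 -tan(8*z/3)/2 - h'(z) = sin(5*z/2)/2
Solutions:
 h(z) = C1 + 3*log(cos(8*z/3))/16 + cos(5*z/2)/5


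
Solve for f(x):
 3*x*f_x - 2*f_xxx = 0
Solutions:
 f(x) = C1 + Integral(C2*airyai(2^(2/3)*3^(1/3)*x/2) + C3*airybi(2^(2/3)*3^(1/3)*x/2), x)


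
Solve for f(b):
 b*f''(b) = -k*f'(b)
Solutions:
 f(b) = C1 + b^(1 - re(k))*(C2*sin(log(b)*Abs(im(k))) + C3*cos(log(b)*im(k)))


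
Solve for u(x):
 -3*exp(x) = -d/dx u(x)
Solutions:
 u(x) = C1 + 3*exp(x)


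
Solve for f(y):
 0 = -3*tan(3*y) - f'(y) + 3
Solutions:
 f(y) = C1 + 3*y + log(cos(3*y))


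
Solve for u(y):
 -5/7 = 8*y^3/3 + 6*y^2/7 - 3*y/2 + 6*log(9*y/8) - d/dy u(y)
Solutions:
 u(y) = C1 + 2*y^4/3 + 2*y^3/7 - 3*y^2/4 + 6*y*log(y) - 18*y*log(2) - 37*y/7 + 12*y*log(3)


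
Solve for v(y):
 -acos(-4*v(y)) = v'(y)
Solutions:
 Integral(1/acos(-4*_y), (_y, v(y))) = C1 - y


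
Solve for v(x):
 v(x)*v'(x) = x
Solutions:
 v(x) = -sqrt(C1 + x^2)
 v(x) = sqrt(C1 + x^2)


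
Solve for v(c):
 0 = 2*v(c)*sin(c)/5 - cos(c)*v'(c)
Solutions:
 v(c) = C1/cos(c)^(2/5)


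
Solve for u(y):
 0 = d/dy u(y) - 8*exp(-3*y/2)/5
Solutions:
 u(y) = C1 - 16*exp(-3*y/2)/15


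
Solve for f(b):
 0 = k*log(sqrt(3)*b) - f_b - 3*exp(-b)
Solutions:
 f(b) = C1 + b*k*log(b) + b*k*(-1 + log(3)/2) + 3*exp(-b)


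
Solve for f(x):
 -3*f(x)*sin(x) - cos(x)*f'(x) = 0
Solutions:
 f(x) = C1*cos(x)^3


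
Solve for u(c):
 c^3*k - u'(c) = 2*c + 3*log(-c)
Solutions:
 u(c) = C1 + c^4*k/4 - c^2 - 3*c*log(-c) + 3*c


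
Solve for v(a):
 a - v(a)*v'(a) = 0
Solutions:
 v(a) = -sqrt(C1 + a^2)
 v(a) = sqrt(C1 + a^2)


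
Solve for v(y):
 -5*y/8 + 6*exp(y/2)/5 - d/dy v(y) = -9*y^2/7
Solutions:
 v(y) = C1 + 3*y^3/7 - 5*y^2/16 + 12*exp(y/2)/5


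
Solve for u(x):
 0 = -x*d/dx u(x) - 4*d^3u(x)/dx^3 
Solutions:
 u(x) = C1 + Integral(C2*airyai(-2^(1/3)*x/2) + C3*airybi(-2^(1/3)*x/2), x)


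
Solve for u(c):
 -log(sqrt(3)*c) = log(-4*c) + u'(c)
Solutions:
 u(c) = C1 - 2*c*log(c) + c*(-2*log(2) - log(3)/2 + 2 - I*pi)


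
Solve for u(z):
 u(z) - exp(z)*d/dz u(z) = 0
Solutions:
 u(z) = C1*exp(-exp(-z))


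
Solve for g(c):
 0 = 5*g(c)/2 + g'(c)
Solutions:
 g(c) = C1*exp(-5*c/2)


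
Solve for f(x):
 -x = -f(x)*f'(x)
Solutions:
 f(x) = -sqrt(C1 + x^2)
 f(x) = sqrt(C1 + x^2)


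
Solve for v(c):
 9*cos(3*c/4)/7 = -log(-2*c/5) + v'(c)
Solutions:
 v(c) = C1 + c*log(-c) - c*log(5) - c + c*log(2) + 12*sin(3*c/4)/7


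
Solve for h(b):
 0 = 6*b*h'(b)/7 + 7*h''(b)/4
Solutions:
 h(b) = C1 + C2*erf(2*sqrt(3)*b/7)


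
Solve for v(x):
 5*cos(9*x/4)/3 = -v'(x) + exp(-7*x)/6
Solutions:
 v(x) = C1 - 20*sin(9*x/4)/27 - exp(-7*x)/42


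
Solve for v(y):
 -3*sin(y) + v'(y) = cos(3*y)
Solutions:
 v(y) = C1 + sin(3*y)/3 - 3*cos(y)


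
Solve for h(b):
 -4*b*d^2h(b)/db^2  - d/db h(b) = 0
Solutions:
 h(b) = C1 + C2*b^(3/4)


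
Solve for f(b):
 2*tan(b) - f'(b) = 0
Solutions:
 f(b) = C1 - 2*log(cos(b))


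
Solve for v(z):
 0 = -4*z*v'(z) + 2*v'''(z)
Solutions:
 v(z) = C1 + Integral(C2*airyai(2^(1/3)*z) + C3*airybi(2^(1/3)*z), z)


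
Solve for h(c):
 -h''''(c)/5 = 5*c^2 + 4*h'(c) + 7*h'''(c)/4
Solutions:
 h(c) = C1 + C2*exp(c*(-70 + 245*5^(2/3)/(48*sqrt(30909) + 12031)^(1/3) + 5^(1/3)*(48*sqrt(30909) + 12031)^(1/3))/24)*sin(sqrt(3)*5^(1/3)*c*(-(48*sqrt(30909) + 12031)^(1/3) + 245*5^(1/3)/(48*sqrt(30909) + 12031)^(1/3))/24) + C3*exp(c*(-70 + 245*5^(2/3)/(48*sqrt(30909) + 12031)^(1/3) + 5^(1/3)*(48*sqrt(30909) + 12031)^(1/3))/24)*cos(sqrt(3)*5^(1/3)*c*(-(48*sqrt(30909) + 12031)^(1/3) + 245*5^(1/3)/(48*sqrt(30909) + 12031)^(1/3))/24) + C4*exp(-c*(245*5^(2/3)/(48*sqrt(30909) + 12031)^(1/3) + 35 + 5^(1/3)*(48*sqrt(30909) + 12031)^(1/3))/12) - 5*c^3/12 + 35*c/32


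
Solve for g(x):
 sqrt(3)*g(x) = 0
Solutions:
 g(x) = 0


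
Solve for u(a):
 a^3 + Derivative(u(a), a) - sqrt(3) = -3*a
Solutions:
 u(a) = C1 - a^4/4 - 3*a^2/2 + sqrt(3)*a


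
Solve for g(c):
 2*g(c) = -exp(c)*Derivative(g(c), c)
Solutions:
 g(c) = C1*exp(2*exp(-c))


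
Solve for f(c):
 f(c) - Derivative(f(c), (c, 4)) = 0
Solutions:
 f(c) = C1*exp(-c) + C2*exp(c) + C3*sin(c) + C4*cos(c)


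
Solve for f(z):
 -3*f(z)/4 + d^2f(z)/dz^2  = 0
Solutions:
 f(z) = C1*exp(-sqrt(3)*z/2) + C2*exp(sqrt(3)*z/2)


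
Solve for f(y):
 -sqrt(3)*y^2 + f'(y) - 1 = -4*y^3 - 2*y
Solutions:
 f(y) = C1 - y^4 + sqrt(3)*y^3/3 - y^2 + y


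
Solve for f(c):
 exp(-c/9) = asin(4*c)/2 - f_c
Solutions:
 f(c) = C1 + c*asin(4*c)/2 + sqrt(1 - 16*c^2)/8 + 9*exp(-c/9)


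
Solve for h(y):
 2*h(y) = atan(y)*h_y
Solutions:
 h(y) = C1*exp(2*Integral(1/atan(y), y))


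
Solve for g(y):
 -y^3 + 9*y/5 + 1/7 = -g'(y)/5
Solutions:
 g(y) = C1 + 5*y^4/4 - 9*y^2/2 - 5*y/7


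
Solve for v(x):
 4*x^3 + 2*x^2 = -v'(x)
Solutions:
 v(x) = C1 - x^4 - 2*x^3/3


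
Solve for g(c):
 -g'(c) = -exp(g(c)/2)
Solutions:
 g(c) = 2*log(-1/(C1 + c)) + 2*log(2)


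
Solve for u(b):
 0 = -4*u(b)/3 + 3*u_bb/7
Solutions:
 u(b) = C1*exp(-2*sqrt(7)*b/3) + C2*exp(2*sqrt(7)*b/3)


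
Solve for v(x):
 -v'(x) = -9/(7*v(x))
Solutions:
 v(x) = -sqrt(C1 + 126*x)/7
 v(x) = sqrt(C1 + 126*x)/7


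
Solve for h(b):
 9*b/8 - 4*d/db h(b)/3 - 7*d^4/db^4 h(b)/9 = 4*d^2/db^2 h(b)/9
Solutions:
 h(b) = C1 + C2*exp(-42^(1/3)*b*(-(189 + sqrt(36057))^(1/3) + 2*42^(1/3)/(189 + sqrt(36057))^(1/3))/42)*sin(14^(1/3)*3^(1/6)*b*(6*14^(1/3)/(189 + sqrt(36057))^(1/3) + 3^(2/3)*(189 + sqrt(36057))^(1/3))/42) + C3*exp(-42^(1/3)*b*(-(189 + sqrt(36057))^(1/3) + 2*42^(1/3)/(189 + sqrt(36057))^(1/3))/42)*cos(14^(1/3)*3^(1/6)*b*(6*14^(1/3)/(189 + sqrt(36057))^(1/3) + 3^(2/3)*(189 + sqrt(36057))^(1/3))/42) + C4*exp(42^(1/3)*b*(-(189 + sqrt(36057))^(1/3) + 2*42^(1/3)/(189 + sqrt(36057))^(1/3))/21) + 27*b^2/64 - 9*b/32


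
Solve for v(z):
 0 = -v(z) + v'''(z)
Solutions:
 v(z) = C3*exp(z) + (C1*sin(sqrt(3)*z/2) + C2*cos(sqrt(3)*z/2))*exp(-z/2)


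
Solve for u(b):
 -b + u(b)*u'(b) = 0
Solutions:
 u(b) = -sqrt(C1 + b^2)
 u(b) = sqrt(C1 + b^2)


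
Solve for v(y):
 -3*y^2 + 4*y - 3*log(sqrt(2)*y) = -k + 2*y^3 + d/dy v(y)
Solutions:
 v(y) = C1 + k*y - y^4/2 - y^3 + 2*y^2 - 3*y*log(y) - 3*y*log(2)/2 + 3*y


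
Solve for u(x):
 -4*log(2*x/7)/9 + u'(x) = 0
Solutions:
 u(x) = C1 + 4*x*log(x)/9 - 4*x*log(7)/9 - 4*x/9 + 4*x*log(2)/9


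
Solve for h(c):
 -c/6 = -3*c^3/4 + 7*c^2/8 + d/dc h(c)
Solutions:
 h(c) = C1 + 3*c^4/16 - 7*c^3/24 - c^2/12


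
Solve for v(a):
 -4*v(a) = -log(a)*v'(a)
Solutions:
 v(a) = C1*exp(4*li(a))


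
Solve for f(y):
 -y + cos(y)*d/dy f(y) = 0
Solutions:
 f(y) = C1 + Integral(y/cos(y), y)


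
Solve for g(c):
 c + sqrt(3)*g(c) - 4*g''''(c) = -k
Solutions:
 g(c) = C1*exp(-sqrt(2)*3^(1/8)*c/2) + C2*exp(sqrt(2)*3^(1/8)*c/2) + C3*sin(sqrt(2)*3^(1/8)*c/2) + C4*cos(sqrt(2)*3^(1/8)*c/2) - sqrt(3)*c/3 - sqrt(3)*k/3


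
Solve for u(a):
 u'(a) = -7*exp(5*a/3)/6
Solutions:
 u(a) = C1 - 7*exp(5*a/3)/10


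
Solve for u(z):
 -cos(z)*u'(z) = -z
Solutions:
 u(z) = C1 + Integral(z/cos(z), z)


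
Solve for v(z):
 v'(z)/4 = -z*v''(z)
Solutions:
 v(z) = C1 + C2*z^(3/4)


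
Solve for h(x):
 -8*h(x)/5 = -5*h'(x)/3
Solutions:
 h(x) = C1*exp(24*x/25)


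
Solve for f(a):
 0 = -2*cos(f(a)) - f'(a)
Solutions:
 f(a) = pi - asin((C1 + exp(4*a))/(C1 - exp(4*a)))
 f(a) = asin((C1 + exp(4*a))/(C1 - exp(4*a)))


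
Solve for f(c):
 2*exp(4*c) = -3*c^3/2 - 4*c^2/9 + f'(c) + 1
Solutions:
 f(c) = C1 + 3*c^4/8 + 4*c^3/27 - c + exp(4*c)/2


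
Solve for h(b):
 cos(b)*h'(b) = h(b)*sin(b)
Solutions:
 h(b) = C1/cos(b)


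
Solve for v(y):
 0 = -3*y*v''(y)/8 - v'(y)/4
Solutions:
 v(y) = C1 + C2*y^(1/3)


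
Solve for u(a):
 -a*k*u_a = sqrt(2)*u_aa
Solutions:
 u(a) = Piecewise((-2^(3/4)*sqrt(pi)*C1*erf(2^(1/4)*a*sqrt(k)/2)/(2*sqrt(k)) - C2, (k > 0) | (k < 0)), (-C1*a - C2, True))


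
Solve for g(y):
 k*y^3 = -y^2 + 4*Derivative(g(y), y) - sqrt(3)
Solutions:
 g(y) = C1 + k*y^4/16 + y^3/12 + sqrt(3)*y/4


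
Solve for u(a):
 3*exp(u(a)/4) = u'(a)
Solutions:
 u(a) = 4*log(-1/(C1 + 3*a)) + 8*log(2)


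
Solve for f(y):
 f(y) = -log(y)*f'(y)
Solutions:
 f(y) = C1*exp(-li(y))


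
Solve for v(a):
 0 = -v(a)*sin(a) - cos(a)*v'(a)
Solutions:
 v(a) = C1*cos(a)


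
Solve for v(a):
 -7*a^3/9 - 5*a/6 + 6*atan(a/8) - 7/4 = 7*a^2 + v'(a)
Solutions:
 v(a) = C1 - 7*a^4/36 - 7*a^3/3 - 5*a^2/12 + 6*a*atan(a/8) - 7*a/4 - 24*log(a^2 + 64)


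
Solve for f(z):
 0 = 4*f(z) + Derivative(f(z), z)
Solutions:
 f(z) = C1*exp(-4*z)


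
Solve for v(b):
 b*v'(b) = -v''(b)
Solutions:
 v(b) = C1 + C2*erf(sqrt(2)*b/2)


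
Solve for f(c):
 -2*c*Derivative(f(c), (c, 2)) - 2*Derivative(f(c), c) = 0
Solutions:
 f(c) = C1 + C2*log(c)


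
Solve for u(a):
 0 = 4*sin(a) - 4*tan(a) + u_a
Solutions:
 u(a) = C1 - 4*log(cos(a)) + 4*cos(a)


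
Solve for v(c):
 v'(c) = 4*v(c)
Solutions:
 v(c) = C1*exp(4*c)


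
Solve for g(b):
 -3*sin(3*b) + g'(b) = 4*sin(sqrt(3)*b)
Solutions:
 g(b) = C1 - cos(3*b) - 4*sqrt(3)*cos(sqrt(3)*b)/3


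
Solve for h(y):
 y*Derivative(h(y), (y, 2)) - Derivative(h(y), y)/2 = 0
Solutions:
 h(y) = C1 + C2*y^(3/2)


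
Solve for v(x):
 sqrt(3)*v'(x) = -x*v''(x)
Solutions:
 v(x) = C1 + C2*x^(1 - sqrt(3))


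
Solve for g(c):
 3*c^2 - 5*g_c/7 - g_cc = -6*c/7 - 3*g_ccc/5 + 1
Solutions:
 g(c) = C1 + C2*exp(5*c*(7 - sqrt(133))/42) + C3*exp(5*c*(7 + sqrt(133))/42) + 7*c^3/5 - 132*c^2/25 + 511*c/25


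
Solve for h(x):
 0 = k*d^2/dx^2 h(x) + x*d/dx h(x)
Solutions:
 h(x) = C1 + C2*sqrt(k)*erf(sqrt(2)*x*sqrt(1/k)/2)


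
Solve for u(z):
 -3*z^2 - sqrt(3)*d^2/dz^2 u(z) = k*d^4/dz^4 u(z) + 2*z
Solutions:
 u(z) = C1 + C2*z + C3*exp(-3^(1/4)*z*sqrt(-1/k)) + C4*exp(3^(1/4)*z*sqrt(-1/k)) + k*z^2 - sqrt(3)*z^4/12 - sqrt(3)*z^3/9


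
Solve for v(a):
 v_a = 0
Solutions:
 v(a) = C1


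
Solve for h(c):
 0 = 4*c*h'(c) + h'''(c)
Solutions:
 h(c) = C1 + Integral(C2*airyai(-2^(2/3)*c) + C3*airybi(-2^(2/3)*c), c)


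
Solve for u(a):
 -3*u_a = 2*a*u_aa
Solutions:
 u(a) = C1 + C2/sqrt(a)


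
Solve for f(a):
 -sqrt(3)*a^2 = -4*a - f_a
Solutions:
 f(a) = C1 + sqrt(3)*a^3/3 - 2*a^2


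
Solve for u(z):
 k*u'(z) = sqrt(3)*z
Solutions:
 u(z) = C1 + sqrt(3)*z^2/(2*k)


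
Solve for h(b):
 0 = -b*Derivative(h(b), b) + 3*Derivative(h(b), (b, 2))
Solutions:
 h(b) = C1 + C2*erfi(sqrt(6)*b/6)


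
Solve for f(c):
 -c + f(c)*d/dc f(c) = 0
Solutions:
 f(c) = -sqrt(C1 + c^2)
 f(c) = sqrt(C1 + c^2)


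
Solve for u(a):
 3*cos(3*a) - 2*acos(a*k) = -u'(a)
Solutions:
 u(a) = C1 + 2*Piecewise((a*acos(a*k) - sqrt(-a^2*k^2 + 1)/k, Ne(k, 0)), (pi*a/2, True)) - sin(3*a)


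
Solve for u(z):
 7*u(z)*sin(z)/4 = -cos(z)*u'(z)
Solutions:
 u(z) = C1*cos(z)^(7/4)


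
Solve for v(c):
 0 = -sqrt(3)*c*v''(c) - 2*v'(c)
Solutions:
 v(c) = C1 + C2*c^(1 - 2*sqrt(3)/3)


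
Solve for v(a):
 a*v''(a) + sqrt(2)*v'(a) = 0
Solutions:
 v(a) = C1 + C2*a^(1 - sqrt(2))


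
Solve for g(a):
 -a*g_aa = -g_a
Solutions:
 g(a) = C1 + C2*a^2


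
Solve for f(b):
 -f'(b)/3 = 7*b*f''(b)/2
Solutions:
 f(b) = C1 + C2*b^(19/21)


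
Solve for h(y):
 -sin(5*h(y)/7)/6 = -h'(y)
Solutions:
 -y/6 + 7*log(cos(5*h(y)/7) - 1)/10 - 7*log(cos(5*h(y)/7) + 1)/10 = C1


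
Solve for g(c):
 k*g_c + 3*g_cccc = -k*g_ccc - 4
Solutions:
 g(c) = C1 + C2*exp(-c*(2*2^(1/3)*k^2/(2*k^3 + 243*k + sqrt(k^2*(-4*k^4 + (2*k^2 + 243)^2)))^(1/3) + 2*k + 2^(2/3)*(2*k^3 + 243*k + sqrt(k^2*(-4*k^4 + (2*k^2 + 243)^2)))^(1/3))/18) + C3*exp(c*(-8*2^(1/3)*k^2/((-1 + sqrt(3)*I)*(2*k^3 + 243*k + sqrt(k^2*(-4*k^4 + (2*k^2 + 243)^2)))^(1/3)) - 4*k + 2^(2/3)*(2*k^3 + 243*k + sqrt(k^2*(-4*k^4 + (2*k^2 + 243)^2)))^(1/3) - 2^(2/3)*sqrt(3)*I*(2*k^3 + 243*k + sqrt(k^2*(-4*k^4 + (2*k^2 + 243)^2)))^(1/3))/36) + C4*exp(c*(8*2^(1/3)*k^2/((1 + sqrt(3)*I)*(2*k^3 + 243*k + sqrt(k^2*(-4*k^4 + (2*k^2 + 243)^2)))^(1/3)) - 4*k + 2^(2/3)*(2*k^3 + 243*k + sqrt(k^2*(-4*k^4 + (2*k^2 + 243)^2)))^(1/3) + 2^(2/3)*sqrt(3)*I*(2*k^3 + 243*k + sqrt(k^2*(-4*k^4 + (2*k^2 + 243)^2)))^(1/3))/36) - 4*c/k


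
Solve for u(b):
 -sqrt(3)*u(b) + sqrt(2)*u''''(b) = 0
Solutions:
 u(b) = C1*exp(-2^(7/8)*3^(1/8)*b/2) + C2*exp(2^(7/8)*3^(1/8)*b/2) + C3*sin(2^(7/8)*3^(1/8)*b/2) + C4*cos(2^(7/8)*3^(1/8)*b/2)


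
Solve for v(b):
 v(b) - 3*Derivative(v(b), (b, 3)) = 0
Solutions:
 v(b) = C3*exp(3^(2/3)*b/3) + (C1*sin(3^(1/6)*b/2) + C2*cos(3^(1/6)*b/2))*exp(-3^(2/3)*b/6)


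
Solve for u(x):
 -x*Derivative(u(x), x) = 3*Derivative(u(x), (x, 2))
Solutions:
 u(x) = C1 + C2*erf(sqrt(6)*x/6)


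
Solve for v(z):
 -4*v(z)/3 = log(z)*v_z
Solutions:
 v(z) = C1*exp(-4*li(z)/3)


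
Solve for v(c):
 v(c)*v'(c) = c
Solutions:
 v(c) = -sqrt(C1 + c^2)
 v(c) = sqrt(C1 + c^2)


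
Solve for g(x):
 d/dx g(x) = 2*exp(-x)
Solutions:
 g(x) = C1 - 2*exp(-x)


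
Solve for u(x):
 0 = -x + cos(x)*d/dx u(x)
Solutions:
 u(x) = C1 + Integral(x/cos(x), x)


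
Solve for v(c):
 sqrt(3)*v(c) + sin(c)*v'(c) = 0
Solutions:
 v(c) = C1*(cos(c) + 1)^(sqrt(3)/2)/(cos(c) - 1)^(sqrt(3)/2)


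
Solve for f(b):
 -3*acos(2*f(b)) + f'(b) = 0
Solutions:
 Integral(1/acos(2*_y), (_y, f(b))) = C1 + 3*b


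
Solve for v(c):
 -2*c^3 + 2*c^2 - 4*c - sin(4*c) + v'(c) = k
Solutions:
 v(c) = C1 + c^4/2 - 2*c^3/3 + 2*c^2 + c*k - cos(4*c)/4


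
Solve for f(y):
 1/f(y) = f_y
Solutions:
 f(y) = -sqrt(C1 + 2*y)
 f(y) = sqrt(C1 + 2*y)


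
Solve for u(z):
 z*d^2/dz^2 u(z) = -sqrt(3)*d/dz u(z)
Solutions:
 u(z) = C1 + C2*z^(1 - sqrt(3))


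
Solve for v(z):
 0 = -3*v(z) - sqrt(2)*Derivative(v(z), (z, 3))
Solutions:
 v(z) = C3*exp(-2^(5/6)*3^(1/3)*z/2) + (C1*sin(6^(5/6)*z/4) + C2*cos(6^(5/6)*z/4))*exp(2^(5/6)*3^(1/3)*z/4)


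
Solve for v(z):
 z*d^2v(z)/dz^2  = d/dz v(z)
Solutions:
 v(z) = C1 + C2*z^2


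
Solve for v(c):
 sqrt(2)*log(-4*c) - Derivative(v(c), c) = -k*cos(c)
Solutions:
 v(c) = C1 + sqrt(2)*c*(log(-c) - 1) + 2*sqrt(2)*c*log(2) + k*sin(c)


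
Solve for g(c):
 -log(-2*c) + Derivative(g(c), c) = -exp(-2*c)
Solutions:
 g(c) = C1 + c*log(-c) + c*(-1 + log(2)) + exp(-2*c)/2


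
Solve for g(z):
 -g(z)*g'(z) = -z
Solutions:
 g(z) = -sqrt(C1 + z^2)
 g(z) = sqrt(C1 + z^2)


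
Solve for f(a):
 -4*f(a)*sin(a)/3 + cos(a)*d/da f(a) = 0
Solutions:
 f(a) = C1/cos(a)^(4/3)


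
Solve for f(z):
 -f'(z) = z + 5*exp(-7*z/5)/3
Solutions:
 f(z) = C1 - z^2/2 + 25*exp(-7*z/5)/21


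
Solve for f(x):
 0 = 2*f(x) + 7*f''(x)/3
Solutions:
 f(x) = C1*sin(sqrt(42)*x/7) + C2*cos(sqrt(42)*x/7)


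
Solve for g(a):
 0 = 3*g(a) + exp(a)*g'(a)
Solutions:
 g(a) = C1*exp(3*exp(-a))


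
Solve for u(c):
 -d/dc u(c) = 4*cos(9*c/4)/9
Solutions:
 u(c) = C1 - 16*sin(9*c/4)/81


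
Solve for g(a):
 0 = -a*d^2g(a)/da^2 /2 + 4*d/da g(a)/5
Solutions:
 g(a) = C1 + C2*a^(13/5)


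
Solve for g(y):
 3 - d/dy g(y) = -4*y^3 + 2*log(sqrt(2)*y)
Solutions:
 g(y) = C1 + y^4 - 2*y*log(y) - y*log(2) + 5*y


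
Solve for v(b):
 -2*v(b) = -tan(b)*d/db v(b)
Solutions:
 v(b) = C1*sin(b)^2


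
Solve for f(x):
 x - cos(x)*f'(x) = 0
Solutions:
 f(x) = C1 + Integral(x/cos(x), x)


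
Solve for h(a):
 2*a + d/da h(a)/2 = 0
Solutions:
 h(a) = C1 - 2*a^2


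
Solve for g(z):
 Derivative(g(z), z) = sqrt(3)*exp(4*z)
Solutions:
 g(z) = C1 + sqrt(3)*exp(4*z)/4


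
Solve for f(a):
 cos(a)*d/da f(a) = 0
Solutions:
 f(a) = C1


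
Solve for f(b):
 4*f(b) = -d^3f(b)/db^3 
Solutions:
 f(b) = C3*exp(-2^(2/3)*b) + (C1*sin(2^(2/3)*sqrt(3)*b/2) + C2*cos(2^(2/3)*sqrt(3)*b/2))*exp(2^(2/3)*b/2)


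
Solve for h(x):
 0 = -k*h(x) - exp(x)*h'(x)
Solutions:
 h(x) = C1*exp(k*exp(-x))


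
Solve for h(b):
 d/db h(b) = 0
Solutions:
 h(b) = C1


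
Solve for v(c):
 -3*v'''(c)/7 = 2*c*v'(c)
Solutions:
 v(c) = C1 + Integral(C2*airyai(-14^(1/3)*3^(2/3)*c/3) + C3*airybi(-14^(1/3)*3^(2/3)*c/3), c)


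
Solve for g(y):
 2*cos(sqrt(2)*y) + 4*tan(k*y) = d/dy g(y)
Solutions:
 g(y) = C1 + 4*Piecewise((-log(cos(k*y))/k, Ne(k, 0)), (0, True)) + sqrt(2)*sin(sqrt(2)*y)


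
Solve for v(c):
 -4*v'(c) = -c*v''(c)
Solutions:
 v(c) = C1 + C2*c^5


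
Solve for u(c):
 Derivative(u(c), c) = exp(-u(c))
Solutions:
 u(c) = log(C1 + c)


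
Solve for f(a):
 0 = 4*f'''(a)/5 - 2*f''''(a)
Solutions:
 f(a) = C1 + C2*a + C3*a^2 + C4*exp(2*a/5)


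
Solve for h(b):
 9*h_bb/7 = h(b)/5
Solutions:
 h(b) = C1*exp(-sqrt(35)*b/15) + C2*exp(sqrt(35)*b/15)


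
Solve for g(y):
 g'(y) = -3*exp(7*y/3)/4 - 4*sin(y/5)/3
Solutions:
 g(y) = C1 - 9*exp(7*y/3)/28 + 20*cos(y/5)/3


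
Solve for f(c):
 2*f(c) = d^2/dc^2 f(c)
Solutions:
 f(c) = C1*exp(-sqrt(2)*c) + C2*exp(sqrt(2)*c)


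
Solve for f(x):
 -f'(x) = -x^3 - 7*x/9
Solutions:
 f(x) = C1 + x^4/4 + 7*x^2/18


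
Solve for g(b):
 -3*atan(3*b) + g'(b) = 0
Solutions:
 g(b) = C1 + 3*b*atan(3*b) - log(9*b^2 + 1)/2


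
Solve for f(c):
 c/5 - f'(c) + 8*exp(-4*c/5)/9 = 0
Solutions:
 f(c) = C1 + c^2/10 - 10*exp(-4*c/5)/9


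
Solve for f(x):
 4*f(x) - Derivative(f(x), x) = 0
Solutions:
 f(x) = C1*exp(4*x)


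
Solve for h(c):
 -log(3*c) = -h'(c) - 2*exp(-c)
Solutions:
 h(c) = C1 + c*log(c) + c*(-1 + log(3)) + 2*exp(-c)


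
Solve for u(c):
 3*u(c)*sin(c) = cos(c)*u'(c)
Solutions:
 u(c) = C1/cos(c)^3


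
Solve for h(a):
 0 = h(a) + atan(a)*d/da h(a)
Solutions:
 h(a) = C1*exp(-Integral(1/atan(a), a))


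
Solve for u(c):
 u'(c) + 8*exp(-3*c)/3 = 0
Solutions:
 u(c) = C1 + 8*exp(-3*c)/9


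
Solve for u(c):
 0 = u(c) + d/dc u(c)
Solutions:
 u(c) = C1*exp(-c)


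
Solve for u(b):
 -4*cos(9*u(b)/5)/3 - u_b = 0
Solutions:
 4*b/3 - 5*log(sin(9*u(b)/5) - 1)/18 + 5*log(sin(9*u(b)/5) + 1)/18 = C1


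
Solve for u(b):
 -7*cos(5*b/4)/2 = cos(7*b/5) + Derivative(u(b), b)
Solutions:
 u(b) = C1 - 14*sin(5*b/4)/5 - 5*sin(7*b/5)/7


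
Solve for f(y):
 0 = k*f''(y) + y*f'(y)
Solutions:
 f(y) = C1 + C2*sqrt(k)*erf(sqrt(2)*y*sqrt(1/k)/2)


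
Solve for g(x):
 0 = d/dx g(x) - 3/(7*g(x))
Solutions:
 g(x) = -sqrt(C1 + 42*x)/7
 g(x) = sqrt(C1 + 42*x)/7


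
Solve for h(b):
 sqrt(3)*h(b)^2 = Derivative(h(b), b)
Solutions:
 h(b) = -1/(C1 + sqrt(3)*b)


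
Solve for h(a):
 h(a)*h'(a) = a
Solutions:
 h(a) = -sqrt(C1 + a^2)
 h(a) = sqrt(C1 + a^2)


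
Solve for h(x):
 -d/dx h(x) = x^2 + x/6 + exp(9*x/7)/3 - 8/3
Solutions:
 h(x) = C1 - x^3/3 - x^2/12 + 8*x/3 - 7*exp(9*x/7)/27


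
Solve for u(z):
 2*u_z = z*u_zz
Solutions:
 u(z) = C1 + C2*z^3


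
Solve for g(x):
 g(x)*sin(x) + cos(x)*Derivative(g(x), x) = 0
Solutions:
 g(x) = C1*cos(x)


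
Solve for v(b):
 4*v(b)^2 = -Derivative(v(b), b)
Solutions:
 v(b) = 1/(C1 + 4*b)


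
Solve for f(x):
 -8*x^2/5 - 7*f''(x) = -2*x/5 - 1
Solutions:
 f(x) = C1 + C2*x - 2*x^4/105 + x^3/105 + x^2/14


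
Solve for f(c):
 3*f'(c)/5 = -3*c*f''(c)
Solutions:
 f(c) = C1 + C2*c^(4/5)


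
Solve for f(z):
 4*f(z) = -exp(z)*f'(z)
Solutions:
 f(z) = C1*exp(4*exp(-z))


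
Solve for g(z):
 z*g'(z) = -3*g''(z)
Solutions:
 g(z) = C1 + C2*erf(sqrt(6)*z/6)


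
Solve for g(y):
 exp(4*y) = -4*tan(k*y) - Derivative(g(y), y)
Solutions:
 g(y) = C1 - 4*Piecewise((-log(cos(k*y))/k, Ne(k, 0)), (0, True)) - exp(4*y)/4


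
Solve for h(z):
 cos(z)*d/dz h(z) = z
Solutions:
 h(z) = C1 + Integral(z/cos(z), z)


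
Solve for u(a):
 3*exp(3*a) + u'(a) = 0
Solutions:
 u(a) = C1 - exp(3*a)


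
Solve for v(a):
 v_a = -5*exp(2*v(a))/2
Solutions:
 v(a) = log(-1/(C1 - 5*a))/2
 v(a) = log(-sqrt(1/(C1 + 5*a)))


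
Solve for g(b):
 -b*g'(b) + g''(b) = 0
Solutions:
 g(b) = C1 + C2*erfi(sqrt(2)*b/2)


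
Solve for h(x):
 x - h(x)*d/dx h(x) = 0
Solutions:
 h(x) = -sqrt(C1 + x^2)
 h(x) = sqrt(C1 + x^2)


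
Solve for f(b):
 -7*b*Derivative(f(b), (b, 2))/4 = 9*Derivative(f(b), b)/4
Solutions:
 f(b) = C1 + C2/b^(2/7)


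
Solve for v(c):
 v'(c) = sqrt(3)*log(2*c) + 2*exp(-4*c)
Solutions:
 v(c) = C1 + sqrt(3)*c*log(c) + sqrt(3)*c*(-1 + log(2)) - exp(-4*c)/2


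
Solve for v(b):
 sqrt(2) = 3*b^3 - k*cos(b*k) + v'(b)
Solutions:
 v(b) = C1 - 3*b^4/4 + sqrt(2)*b + sin(b*k)


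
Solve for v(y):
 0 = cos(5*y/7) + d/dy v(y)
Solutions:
 v(y) = C1 - 7*sin(5*y/7)/5


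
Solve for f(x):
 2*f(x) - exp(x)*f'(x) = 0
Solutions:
 f(x) = C1*exp(-2*exp(-x))


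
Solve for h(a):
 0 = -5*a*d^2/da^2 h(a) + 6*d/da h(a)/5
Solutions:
 h(a) = C1 + C2*a^(31/25)


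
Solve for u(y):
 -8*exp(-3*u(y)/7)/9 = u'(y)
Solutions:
 u(y) = 7*log(C1 - 8*y/21)/3
 u(y) = 7*log((-21^(2/3) - 3*3^(1/6)*7^(2/3)*I)*(C1 - 8*y)^(1/3)/42)
 u(y) = 7*log((-21^(2/3) + 3*3^(1/6)*7^(2/3)*I)*(C1 - 8*y)^(1/3)/42)


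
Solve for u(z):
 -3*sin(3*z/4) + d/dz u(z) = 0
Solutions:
 u(z) = C1 - 4*cos(3*z/4)


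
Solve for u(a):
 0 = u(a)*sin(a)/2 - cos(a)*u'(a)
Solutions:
 u(a) = C1/sqrt(cos(a))


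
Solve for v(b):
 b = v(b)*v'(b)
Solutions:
 v(b) = -sqrt(C1 + b^2)
 v(b) = sqrt(C1 + b^2)


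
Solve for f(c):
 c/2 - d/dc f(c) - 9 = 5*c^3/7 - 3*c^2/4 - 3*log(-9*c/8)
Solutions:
 f(c) = C1 - 5*c^4/28 + c^3/4 + c^2/4 + 3*c*log(-c) + 3*c*(-4 - 3*log(2) + 2*log(3))


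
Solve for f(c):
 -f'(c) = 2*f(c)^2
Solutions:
 f(c) = 1/(C1 + 2*c)


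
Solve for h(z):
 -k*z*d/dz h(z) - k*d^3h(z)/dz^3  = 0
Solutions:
 h(z) = C1 + Integral(C2*airyai(-z) + C3*airybi(-z), z)


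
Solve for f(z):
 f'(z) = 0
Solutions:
 f(z) = C1


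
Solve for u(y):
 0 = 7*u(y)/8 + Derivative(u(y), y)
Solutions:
 u(y) = C1*exp(-7*y/8)


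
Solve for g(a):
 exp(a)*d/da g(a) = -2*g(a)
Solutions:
 g(a) = C1*exp(2*exp(-a))


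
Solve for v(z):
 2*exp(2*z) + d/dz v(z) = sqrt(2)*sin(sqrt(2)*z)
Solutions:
 v(z) = C1 - exp(2*z) - cos(sqrt(2)*z)


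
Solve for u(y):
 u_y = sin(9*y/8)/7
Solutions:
 u(y) = C1 - 8*cos(9*y/8)/63


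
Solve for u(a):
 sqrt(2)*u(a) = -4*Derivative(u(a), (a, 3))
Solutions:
 u(a) = C3*exp(-sqrt(2)*a/2) + (C1*sin(sqrt(6)*a/4) + C2*cos(sqrt(6)*a/4))*exp(sqrt(2)*a/4)


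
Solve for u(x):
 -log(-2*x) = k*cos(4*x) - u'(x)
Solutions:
 u(x) = C1 + k*sin(4*x)/4 + x*log(-x) - x + x*log(2)


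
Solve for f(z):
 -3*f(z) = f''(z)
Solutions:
 f(z) = C1*sin(sqrt(3)*z) + C2*cos(sqrt(3)*z)


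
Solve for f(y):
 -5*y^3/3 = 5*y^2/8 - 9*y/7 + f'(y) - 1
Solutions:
 f(y) = C1 - 5*y^4/12 - 5*y^3/24 + 9*y^2/14 + y


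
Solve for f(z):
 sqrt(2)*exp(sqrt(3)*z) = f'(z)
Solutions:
 f(z) = C1 + sqrt(6)*exp(sqrt(3)*z)/3


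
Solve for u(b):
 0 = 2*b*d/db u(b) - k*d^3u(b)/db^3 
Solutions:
 u(b) = C1 + Integral(C2*airyai(2^(1/3)*b*(1/k)^(1/3)) + C3*airybi(2^(1/3)*b*(1/k)^(1/3)), b)


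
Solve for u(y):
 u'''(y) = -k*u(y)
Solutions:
 u(y) = C1*exp(y*(-k)^(1/3)) + C2*exp(y*(-k)^(1/3)*(-1 + sqrt(3)*I)/2) + C3*exp(-y*(-k)^(1/3)*(1 + sqrt(3)*I)/2)


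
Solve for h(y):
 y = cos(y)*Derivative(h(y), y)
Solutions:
 h(y) = C1 + Integral(y/cos(y), y)


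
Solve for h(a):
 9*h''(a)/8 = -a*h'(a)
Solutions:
 h(a) = C1 + C2*erf(2*a/3)


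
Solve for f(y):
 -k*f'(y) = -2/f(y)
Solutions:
 f(y) = -sqrt(C1 + 4*y/k)
 f(y) = sqrt(C1 + 4*y/k)


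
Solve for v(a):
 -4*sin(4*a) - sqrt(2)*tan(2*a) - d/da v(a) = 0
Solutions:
 v(a) = C1 + sqrt(2)*log(cos(2*a))/2 + cos(4*a)


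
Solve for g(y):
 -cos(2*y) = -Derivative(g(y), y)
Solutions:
 g(y) = C1 + sin(2*y)/2


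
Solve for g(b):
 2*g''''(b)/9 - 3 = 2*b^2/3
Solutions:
 g(b) = C1 + C2*b + C3*b^2 + C4*b^3 + b^6/120 + 9*b^4/16


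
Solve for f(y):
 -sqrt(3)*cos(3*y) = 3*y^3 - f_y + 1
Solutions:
 f(y) = C1 + 3*y^4/4 + y + sqrt(3)*sin(3*y)/3


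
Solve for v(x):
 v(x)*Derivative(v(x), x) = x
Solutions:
 v(x) = -sqrt(C1 + x^2)
 v(x) = sqrt(C1 + x^2)


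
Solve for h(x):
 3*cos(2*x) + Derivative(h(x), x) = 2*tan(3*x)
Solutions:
 h(x) = C1 - 2*log(cos(3*x))/3 - 3*sin(2*x)/2


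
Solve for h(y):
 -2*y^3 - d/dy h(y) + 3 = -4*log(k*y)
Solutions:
 h(y) = C1 - y^4/2 + 4*y*log(k*y) - y


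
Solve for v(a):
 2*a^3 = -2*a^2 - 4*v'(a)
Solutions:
 v(a) = C1 - a^4/8 - a^3/6


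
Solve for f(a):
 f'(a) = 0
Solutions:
 f(a) = C1


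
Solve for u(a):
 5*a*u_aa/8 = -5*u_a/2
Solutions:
 u(a) = C1 + C2/a^3


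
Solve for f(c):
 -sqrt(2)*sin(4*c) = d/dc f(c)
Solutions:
 f(c) = C1 + sqrt(2)*cos(4*c)/4


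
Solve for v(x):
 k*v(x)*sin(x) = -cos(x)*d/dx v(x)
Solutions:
 v(x) = C1*exp(k*log(cos(x)))


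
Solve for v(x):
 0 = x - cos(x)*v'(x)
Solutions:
 v(x) = C1 + Integral(x/cos(x), x)


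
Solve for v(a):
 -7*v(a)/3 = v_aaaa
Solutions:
 v(a) = (C1*sin(sqrt(2)*3^(3/4)*7^(1/4)*a/6) + C2*cos(sqrt(2)*3^(3/4)*7^(1/4)*a/6))*exp(-sqrt(2)*3^(3/4)*7^(1/4)*a/6) + (C3*sin(sqrt(2)*3^(3/4)*7^(1/4)*a/6) + C4*cos(sqrt(2)*3^(3/4)*7^(1/4)*a/6))*exp(sqrt(2)*3^(3/4)*7^(1/4)*a/6)


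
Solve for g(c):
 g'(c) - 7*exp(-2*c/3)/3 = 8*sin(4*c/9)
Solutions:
 g(c) = C1 - 18*cos(4*c/9) - 7*exp(-2*c/3)/2


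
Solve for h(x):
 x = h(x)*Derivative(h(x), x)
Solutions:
 h(x) = -sqrt(C1 + x^2)
 h(x) = sqrt(C1 + x^2)


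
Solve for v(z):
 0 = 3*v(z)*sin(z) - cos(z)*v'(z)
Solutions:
 v(z) = C1/cos(z)^3


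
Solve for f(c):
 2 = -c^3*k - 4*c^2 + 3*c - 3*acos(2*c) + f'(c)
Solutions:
 f(c) = C1 + c^4*k/4 + 4*c^3/3 - 3*c^2/2 + 3*c*acos(2*c) + 2*c - 3*sqrt(1 - 4*c^2)/2


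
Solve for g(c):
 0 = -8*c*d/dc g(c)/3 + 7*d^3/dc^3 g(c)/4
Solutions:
 g(c) = C1 + Integral(C2*airyai(2*42^(2/3)*c/21) + C3*airybi(2*42^(2/3)*c/21), c)


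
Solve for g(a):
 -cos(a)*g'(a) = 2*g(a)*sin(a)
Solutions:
 g(a) = C1*cos(a)^2


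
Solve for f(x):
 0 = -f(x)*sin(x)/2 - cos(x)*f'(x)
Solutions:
 f(x) = C1*sqrt(cos(x))


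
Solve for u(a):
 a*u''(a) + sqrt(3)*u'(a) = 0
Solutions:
 u(a) = C1 + C2*a^(1 - sqrt(3))


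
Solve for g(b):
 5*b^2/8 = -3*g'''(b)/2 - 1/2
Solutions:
 g(b) = C1 + C2*b + C3*b^2 - b^5/144 - b^3/18


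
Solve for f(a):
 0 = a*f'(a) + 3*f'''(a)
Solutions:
 f(a) = C1 + Integral(C2*airyai(-3^(2/3)*a/3) + C3*airybi(-3^(2/3)*a/3), a)


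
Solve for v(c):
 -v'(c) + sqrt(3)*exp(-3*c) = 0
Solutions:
 v(c) = C1 - sqrt(3)*exp(-3*c)/3


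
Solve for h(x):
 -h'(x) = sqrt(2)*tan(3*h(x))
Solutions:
 h(x) = -asin(C1*exp(-3*sqrt(2)*x))/3 + pi/3
 h(x) = asin(C1*exp(-3*sqrt(2)*x))/3


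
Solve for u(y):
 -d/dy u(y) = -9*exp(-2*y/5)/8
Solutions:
 u(y) = C1 - 45*exp(-2*y/5)/16


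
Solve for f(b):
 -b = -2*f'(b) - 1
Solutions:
 f(b) = C1 + b^2/4 - b/2


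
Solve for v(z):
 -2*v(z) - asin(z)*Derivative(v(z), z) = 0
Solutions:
 v(z) = C1*exp(-2*Integral(1/asin(z), z))


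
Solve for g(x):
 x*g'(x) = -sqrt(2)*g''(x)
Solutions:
 g(x) = C1 + C2*erf(2^(1/4)*x/2)


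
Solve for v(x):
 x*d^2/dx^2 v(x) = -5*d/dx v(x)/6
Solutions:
 v(x) = C1 + C2*x^(1/6)


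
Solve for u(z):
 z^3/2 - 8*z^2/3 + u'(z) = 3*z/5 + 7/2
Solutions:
 u(z) = C1 - z^4/8 + 8*z^3/9 + 3*z^2/10 + 7*z/2


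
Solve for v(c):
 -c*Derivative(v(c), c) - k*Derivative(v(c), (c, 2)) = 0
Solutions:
 v(c) = C1 + C2*sqrt(k)*erf(sqrt(2)*c*sqrt(1/k)/2)


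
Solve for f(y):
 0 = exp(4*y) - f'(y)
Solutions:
 f(y) = C1 + exp(4*y)/4


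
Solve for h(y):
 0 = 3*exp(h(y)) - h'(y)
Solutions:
 h(y) = log(-1/(C1 + 3*y))


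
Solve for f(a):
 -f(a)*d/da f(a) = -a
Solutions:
 f(a) = -sqrt(C1 + a^2)
 f(a) = sqrt(C1 + a^2)


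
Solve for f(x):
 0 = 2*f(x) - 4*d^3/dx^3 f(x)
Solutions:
 f(x) = C3*exp(2^(2/3)*x/2) + (C1*sin(2^(2/3)*sqrt(3)*x/4) + C2*cos(2^(2/3)*sqrt(3)*x/4))*exp(-2^(2/3)*x/4)


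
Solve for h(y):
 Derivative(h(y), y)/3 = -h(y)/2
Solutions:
 h(y) = C1*exp(-3*y/2)


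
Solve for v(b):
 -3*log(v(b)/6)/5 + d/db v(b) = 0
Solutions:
 5*Integral(1/(-log(_y) + log(6)), (_y, v(b)))/3 = C1 - b


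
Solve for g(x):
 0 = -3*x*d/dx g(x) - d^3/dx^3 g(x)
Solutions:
 g(x) = C1 + Integral(C2*airyai(-3^(1/3)*x) + C3*airybi(-3^(1/3)*x), x)


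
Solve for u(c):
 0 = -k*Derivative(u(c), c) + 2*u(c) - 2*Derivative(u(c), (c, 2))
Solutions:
 u(c) = C1*exp(c*(-k + sqrt(k^2 + 16))/4) + C2*exp(-c*(k + sqrt(k^2 + 16))/4)
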